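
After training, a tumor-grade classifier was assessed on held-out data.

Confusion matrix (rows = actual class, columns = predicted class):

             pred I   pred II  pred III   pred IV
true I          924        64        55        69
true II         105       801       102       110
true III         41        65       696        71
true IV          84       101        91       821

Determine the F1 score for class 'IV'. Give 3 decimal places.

F1 score = 2·TP/(2·TP+FP+FN).
IV: TP=821, FP=69+110+71=250, FN=84+101+91=276 → 1642/2168 = 0.7574

0.757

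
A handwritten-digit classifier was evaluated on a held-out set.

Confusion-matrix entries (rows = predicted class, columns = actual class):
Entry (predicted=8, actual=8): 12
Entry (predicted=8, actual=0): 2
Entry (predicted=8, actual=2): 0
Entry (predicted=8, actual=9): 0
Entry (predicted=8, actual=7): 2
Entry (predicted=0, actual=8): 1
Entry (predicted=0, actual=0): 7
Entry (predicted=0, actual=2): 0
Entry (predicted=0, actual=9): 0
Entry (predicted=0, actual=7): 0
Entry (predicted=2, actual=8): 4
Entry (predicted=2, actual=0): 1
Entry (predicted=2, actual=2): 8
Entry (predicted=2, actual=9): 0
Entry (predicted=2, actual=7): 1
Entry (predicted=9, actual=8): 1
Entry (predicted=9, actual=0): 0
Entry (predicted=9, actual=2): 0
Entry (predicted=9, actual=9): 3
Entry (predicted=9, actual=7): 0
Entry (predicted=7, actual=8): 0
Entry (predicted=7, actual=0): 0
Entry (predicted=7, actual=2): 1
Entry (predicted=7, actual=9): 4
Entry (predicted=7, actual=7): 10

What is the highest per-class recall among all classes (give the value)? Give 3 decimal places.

0.889

Per-class recall (TP/(TP+FN)):
  8: TP=12, FN=1+4+1+0=6 → 12/18 = 0.6667
  0: TP=7, FN=2+1+0+0=3 → 7/10 = 0.7000
  2: TP=8, FN=0+0+0+1=1 → 8/9 = 0.8889
  9: TP=3, FN=0+0+0+4=4 → 3/7 = 0.4286
  7: TP=10, FN=2+0+1+0=3 → 10/13 = 0.7692
Highest is class '2' with recall = 0.889.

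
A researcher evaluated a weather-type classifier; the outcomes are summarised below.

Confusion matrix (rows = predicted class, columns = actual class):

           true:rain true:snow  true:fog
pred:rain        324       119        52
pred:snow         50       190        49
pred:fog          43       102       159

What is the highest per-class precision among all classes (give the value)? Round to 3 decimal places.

Per-class precision (TP/(TP+FP)):
  rain: TP=324, FP=119+52=171 → 324/495 = 0.6545
  snow: TP=190, FP=50+49=99 → 190/289 = 0.6574
  fog: TP=159, FP=43+102=145 → 159/304 = 0.5230
Highest is class 'snow' with precision = 0.657.

0.657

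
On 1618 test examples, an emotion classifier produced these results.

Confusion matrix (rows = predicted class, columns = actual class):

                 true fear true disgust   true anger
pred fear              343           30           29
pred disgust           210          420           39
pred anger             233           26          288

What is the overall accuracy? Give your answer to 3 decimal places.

Accuracy = trace / total = (343+420+288=1051) / 1618 = 1051/1618 = 0.650

0.650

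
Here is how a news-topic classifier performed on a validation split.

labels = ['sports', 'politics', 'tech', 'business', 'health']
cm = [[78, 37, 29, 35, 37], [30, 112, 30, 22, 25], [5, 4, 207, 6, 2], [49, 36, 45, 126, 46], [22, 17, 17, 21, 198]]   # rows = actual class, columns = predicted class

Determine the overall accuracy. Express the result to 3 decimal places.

0.583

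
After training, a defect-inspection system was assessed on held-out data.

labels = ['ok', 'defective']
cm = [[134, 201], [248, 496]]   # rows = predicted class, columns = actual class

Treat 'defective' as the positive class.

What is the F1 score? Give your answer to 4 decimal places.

Precision = TP/(TP+FP) = 496/744 = 0.6667
Recall = TP/(TP+FN) = 496/697 = 0.7116
F1 = 2·TP/(2·TP+FP+FN) = 992/1441 = 0.6884

0.6884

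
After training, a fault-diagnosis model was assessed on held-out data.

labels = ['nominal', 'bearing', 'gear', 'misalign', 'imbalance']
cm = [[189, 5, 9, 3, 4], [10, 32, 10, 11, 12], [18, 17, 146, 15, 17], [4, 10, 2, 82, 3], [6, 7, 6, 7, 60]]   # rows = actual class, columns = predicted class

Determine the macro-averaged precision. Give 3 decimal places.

0.689

Per-class precision (TP/(TP+FP)):
  nominal: TP=189, FP=10+18+4+6=38 → 189/227 = 0.8326
  bearing: TP=32, FP=5+17+10+7=39 → 32/71 = 0.4507
  gear: TP=146, FP=9+10+2+6=27 → 146/173 = 0.8439
  misalign: TP=82, FP=3+11+15+7=36 → 82/118 = 0.6949
  imbalance: TP=60, FP=4+12+17+3=36 → 60/96 = 0.6250
Macro-precision = mean = (0.8326 + 0.4507 + 0.8439 + 0.6949 + 0.6250) / 5 = 0.689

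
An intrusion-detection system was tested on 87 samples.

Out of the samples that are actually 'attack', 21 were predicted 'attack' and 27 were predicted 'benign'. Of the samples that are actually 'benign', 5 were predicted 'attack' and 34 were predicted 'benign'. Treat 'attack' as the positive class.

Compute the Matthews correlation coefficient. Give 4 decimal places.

MCC = (TP·TN − FP·FN) / √((TP+FP)(TP+FN)(TN+FP)(TN+FN))
Numerator = 21·34 − 5·27 = 579
Denominator = √(26·48·39·61) = √2968992 = 1723.0763
MCC = 579 / 1723.0763 = 0.3360

0.3360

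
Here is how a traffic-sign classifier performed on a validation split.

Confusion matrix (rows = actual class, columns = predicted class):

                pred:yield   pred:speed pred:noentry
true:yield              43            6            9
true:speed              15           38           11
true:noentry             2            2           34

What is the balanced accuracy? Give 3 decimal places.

0.743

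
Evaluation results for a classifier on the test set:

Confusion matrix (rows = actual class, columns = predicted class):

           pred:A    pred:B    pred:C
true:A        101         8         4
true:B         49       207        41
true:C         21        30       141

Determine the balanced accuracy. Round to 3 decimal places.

Balanced accuracy = mean of per-class recall.
  A: recall = 101/113 = 0.8938
  B: recall = 207/297 = 0.6970
  C: recall = 141/192 = 0.7344
Mean = (0.8938 + 0.6970 + 0.7344) / 3 = 0.775

0.775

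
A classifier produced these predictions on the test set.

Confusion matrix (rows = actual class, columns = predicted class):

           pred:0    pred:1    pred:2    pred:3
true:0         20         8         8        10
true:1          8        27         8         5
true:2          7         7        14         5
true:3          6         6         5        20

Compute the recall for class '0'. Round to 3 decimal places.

0.435

One-vs-rest for '0': TP = diagonal; FP = other classes predicted '0'; FN = '0' predicted as other.
recall = TP/(TP+FN).
0: TP=20, FN=8+8+10=26 → 20/46 = 0.4348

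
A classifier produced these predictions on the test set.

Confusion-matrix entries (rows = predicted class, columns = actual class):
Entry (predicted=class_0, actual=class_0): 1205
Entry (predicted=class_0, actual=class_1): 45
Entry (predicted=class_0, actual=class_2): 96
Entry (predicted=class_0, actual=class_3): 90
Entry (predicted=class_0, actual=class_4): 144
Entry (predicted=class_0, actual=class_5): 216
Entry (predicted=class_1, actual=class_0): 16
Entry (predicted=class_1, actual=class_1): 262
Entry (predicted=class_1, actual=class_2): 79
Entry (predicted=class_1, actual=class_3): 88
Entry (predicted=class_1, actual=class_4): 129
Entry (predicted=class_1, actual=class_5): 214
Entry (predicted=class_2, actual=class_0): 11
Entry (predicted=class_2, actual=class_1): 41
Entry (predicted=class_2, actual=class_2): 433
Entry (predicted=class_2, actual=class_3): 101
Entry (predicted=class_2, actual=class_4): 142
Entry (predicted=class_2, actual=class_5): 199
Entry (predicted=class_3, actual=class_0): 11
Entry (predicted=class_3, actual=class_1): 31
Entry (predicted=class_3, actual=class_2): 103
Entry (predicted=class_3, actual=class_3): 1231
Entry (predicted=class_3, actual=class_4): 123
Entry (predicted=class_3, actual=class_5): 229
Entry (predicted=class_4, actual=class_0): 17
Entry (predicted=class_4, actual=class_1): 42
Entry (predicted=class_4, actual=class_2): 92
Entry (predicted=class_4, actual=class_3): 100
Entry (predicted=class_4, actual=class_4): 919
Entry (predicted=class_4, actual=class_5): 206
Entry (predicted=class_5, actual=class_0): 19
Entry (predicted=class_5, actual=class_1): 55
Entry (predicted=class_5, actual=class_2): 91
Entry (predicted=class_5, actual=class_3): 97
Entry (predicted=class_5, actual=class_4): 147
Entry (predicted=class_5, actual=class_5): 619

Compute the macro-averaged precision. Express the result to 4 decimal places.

0.5755

Per-class precision (TP/(TP+FP)):
  class_0: TP=1205, FP=45+96+90+144+216=591 → 1205/1796 = 0.67094
  class_1: TP=262, FP=16+79+88+129+214=526 → 262/788 = 0.33249
  class_2: TP=433, FP=11+41+101+142+199=494 → 433/927 = 0.46710
  class_3: TP=1231, FP=11+31+103+123+229=497 → 1231/1728 = 0.71238
  class_4: TP=919, FP=17+42+92+100+206=457 → 919/1376 = 0.66788
  class_5: TP=619, FP=19+55+91+97+147=409 → 619/1028 = 0.60214
Macro-precision = mean = (0.67094 + 0.33249 + 0.46710 + 0.71238 + 0.66788 + 0.60214) / 6 = 0.5755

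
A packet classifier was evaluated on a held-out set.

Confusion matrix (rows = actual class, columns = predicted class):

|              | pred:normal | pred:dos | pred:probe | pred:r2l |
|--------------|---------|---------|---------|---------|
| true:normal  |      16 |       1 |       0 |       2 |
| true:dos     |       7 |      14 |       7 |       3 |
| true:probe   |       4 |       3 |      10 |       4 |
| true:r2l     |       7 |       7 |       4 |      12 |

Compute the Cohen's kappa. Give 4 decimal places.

0.3580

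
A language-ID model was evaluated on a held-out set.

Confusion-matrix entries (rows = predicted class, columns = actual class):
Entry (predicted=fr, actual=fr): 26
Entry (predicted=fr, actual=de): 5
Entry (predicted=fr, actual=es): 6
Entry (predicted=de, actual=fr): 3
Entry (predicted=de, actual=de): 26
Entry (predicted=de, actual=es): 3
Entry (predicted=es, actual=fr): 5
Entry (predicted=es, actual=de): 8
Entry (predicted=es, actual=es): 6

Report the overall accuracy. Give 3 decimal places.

0.659

Accuracy = trace / total = (26+26+6=58) / 88 = 58/88 = 0.659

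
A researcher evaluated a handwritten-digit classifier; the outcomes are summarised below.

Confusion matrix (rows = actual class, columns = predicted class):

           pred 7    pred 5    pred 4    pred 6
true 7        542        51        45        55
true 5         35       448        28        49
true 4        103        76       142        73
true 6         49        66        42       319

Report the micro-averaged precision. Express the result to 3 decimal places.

0.683

Micro-averaging pools counts across classes: ΣTP=1451, ΣFP=672, ΣFN=672.
Micro-precision = TP/(TP+FP) on pooled counts = 0.683 (equals overall accuracy in single-label multiclass).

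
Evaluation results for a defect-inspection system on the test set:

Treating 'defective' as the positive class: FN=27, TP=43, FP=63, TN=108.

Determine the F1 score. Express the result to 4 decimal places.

Precision = TP/(TP+FP) = 43/106 = 0.4057
Recall = TP/(TP+FN) = 43/70 = 0.6143
F1 = 2·TP/(2·TP+FP+FN) = 86/176 = 0.4886

0.4886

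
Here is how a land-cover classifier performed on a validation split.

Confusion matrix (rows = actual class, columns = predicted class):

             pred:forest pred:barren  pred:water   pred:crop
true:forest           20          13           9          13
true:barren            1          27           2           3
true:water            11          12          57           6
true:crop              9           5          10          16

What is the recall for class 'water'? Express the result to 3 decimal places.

recall = TP/(TP+FN).
water: TP=57, FN=11+12+6=29 → 57/86 = 0.6628

0.663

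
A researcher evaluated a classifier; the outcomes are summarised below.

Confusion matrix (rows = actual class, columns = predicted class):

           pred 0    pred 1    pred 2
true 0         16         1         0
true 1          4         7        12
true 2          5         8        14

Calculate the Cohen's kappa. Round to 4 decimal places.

0.3287

Observed agreement pₒ = trace/N = 37/67 = 0.55224
Expected agreement pₑ = Σ (rowᵢ·colᵢ)/N² = (17·25 + 23·16 + 27·26)/67² = 0.33304
κ = (pₒ − pₑ)/(1 − pₑ) = (0.55224 − 0.33304)/(1 − 0.33304) = 0.3287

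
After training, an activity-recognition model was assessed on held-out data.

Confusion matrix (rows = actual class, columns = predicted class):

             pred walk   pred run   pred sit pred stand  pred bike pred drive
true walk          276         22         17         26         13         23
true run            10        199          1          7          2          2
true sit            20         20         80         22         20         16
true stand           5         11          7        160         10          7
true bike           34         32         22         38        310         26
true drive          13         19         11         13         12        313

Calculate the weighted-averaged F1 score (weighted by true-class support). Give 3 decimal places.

Per-class F1 score (2·TP/(2·TP+FP+FN)):
  walk: TP=276, FP=10+20+5+34+13=82, FN=22+17+26+13+23=101 → 552/735 = 0.7510
  run: TP=199, FP=22+20+11+32+19=104, FN=10+1+7+2+2=22 → 398/524 = 0.7595
  sit: TP=80, FP=17+1+7+22+11=58, FN=20+20+22+20+16=98 → 160/316 = 0.5063
  stand: TP=160, FP=26+7+22+38+13=106, FN=5+11+7+10+7=40 → 320/466 = 0.6867
  bike: TP=310, FP=13+2+20+10+12=57, FN=34+32+22+38+26=152 → 620/829 = 0.7479
  drive: TP=313, FP=23+2+16+7+26=74, FN=13+19+11+13+12=68 → 626/768 = 0.8151
Weighted-F1 score = Σ (supportᵢ/N)·F1 scoreᵢ with N=1819: (377/1819)·0.7510 + (221/1819)·0.7595 + (178/1819)·0.5063 + (200/1819)·0.6867 + (462/1819)·0.7479 + (381/1819)·0.8151 = 0.734

0.734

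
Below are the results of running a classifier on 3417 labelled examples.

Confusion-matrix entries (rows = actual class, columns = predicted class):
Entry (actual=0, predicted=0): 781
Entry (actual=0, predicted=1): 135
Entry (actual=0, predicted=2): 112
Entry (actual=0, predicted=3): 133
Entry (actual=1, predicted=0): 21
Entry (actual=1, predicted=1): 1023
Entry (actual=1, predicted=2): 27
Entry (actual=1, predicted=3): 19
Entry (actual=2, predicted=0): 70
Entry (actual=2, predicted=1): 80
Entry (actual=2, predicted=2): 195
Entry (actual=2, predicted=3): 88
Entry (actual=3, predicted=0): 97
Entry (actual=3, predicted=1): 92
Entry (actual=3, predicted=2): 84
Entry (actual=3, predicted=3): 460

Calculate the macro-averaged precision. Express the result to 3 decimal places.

Per-class precision (TP/(TP+FP)):
  0: TP=781, FP=21+70+97=188 → 781/969 = 0.8060
  1: TP=1023, FP=135+80+92=307 → 1023/1330 = 0.7692
  2: TP=195, FP=112+27+84=223 → 195/418 = 0.4665
  3: TP=460, FP=133+19+88=240 → 460/700 = 0.6571
Macro-precision = mean = (0.8060 + 0.7692 + 0.4665 + 0.6571) / 4 = 0.675

0.675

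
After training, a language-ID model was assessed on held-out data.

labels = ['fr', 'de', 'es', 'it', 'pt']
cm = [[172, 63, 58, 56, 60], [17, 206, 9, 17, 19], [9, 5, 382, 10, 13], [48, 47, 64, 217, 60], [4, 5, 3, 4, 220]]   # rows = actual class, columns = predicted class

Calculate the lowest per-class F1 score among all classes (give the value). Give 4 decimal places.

Per-class F1 score (2·TP/(2·TP+FP+FN)):
  fr: TP=172, FP=17+9+48+4=78, FN=63+58+56+60=237 → 344/659 = 0.52200
  de: TP=206, FP=63+5+47+5=120, FN=17+9+17+19=62 → 412/594 = 0.69360
  es: TP=382, FP=58+9+64+3=134, FN=9+5+10+13=37 → 764/935 = 0.81711
  it: TP=217, FP=56+17+10+4=87, FN=48+47+64+60=219 → 434/740 = 0.58649
  pt: TP=220, FP=60+19+13+60=152, FN=4+5+3+4=16 → 440/608 = 0.72368
Lowest is class 'fr' with F1 score = 0.5220.

0.5220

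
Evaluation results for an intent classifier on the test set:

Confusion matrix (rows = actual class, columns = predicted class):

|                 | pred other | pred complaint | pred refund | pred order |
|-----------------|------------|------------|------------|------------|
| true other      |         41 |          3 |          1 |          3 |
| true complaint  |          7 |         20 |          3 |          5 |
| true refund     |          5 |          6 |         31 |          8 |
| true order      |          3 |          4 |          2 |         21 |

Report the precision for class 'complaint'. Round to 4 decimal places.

0.6061

precision = TP/(TP+FP).
complaint: TP=20, FP=3+6+4=13 → 20/33 = 0.60606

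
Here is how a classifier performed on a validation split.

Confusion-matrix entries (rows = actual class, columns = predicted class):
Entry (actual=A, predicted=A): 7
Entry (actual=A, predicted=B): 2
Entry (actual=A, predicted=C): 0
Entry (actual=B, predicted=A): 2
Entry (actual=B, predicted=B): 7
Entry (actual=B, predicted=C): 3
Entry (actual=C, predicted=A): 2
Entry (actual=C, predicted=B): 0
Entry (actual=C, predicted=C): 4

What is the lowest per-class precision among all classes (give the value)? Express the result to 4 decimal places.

0.5714

Per-class precision (TP/(TP+FP)):
  A: TP=7, FP=2+2=4 → 7/11 = 0.63636
  B: TP=7, FP=2+0=2 → 7/9 = 0.77778
  C: TP=4, FP=0+3=3 → 4/7 = 0.57143
Lowest is class 'C' with precision = 0.5714.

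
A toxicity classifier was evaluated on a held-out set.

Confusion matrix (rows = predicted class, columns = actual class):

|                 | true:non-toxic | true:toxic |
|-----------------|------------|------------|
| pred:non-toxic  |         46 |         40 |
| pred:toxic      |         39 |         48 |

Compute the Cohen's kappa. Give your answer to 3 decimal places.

Observed agreement pₒ = trace/N = 94/173 = 0.5434
Expected agreement pₑ = Σ (rowᵢ·colᵢ)/N² = (85·86 + 88·87)/173² = 0.5001
κ = (pₒ − pₑ)/(1 − pₑ) = (0.5434 − 0.5001)/(1 − 0.5001) = 0.087

0.087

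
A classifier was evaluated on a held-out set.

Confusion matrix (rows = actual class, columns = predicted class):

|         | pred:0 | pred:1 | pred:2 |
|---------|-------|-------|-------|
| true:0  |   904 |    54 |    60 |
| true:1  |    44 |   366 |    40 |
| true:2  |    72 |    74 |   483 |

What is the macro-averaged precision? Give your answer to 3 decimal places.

Per-class precision (TP/(TP+FP)):
  0: TP=904, FP=44+72=116 → 904/1020 = 0.8863
  1: TP=366, FP=54+74=128 → 366/494 = 0.7409
  2: TP=483, FP=60+40=100 → 483/583 = 0.8285
Macro-precision = mean = (0.8863 + 0.7409 + 0.8285) / 3 = 0.819

0.819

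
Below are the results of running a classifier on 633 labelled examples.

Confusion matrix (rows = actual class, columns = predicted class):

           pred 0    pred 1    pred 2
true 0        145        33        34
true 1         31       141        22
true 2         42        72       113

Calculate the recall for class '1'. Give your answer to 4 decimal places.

0.7268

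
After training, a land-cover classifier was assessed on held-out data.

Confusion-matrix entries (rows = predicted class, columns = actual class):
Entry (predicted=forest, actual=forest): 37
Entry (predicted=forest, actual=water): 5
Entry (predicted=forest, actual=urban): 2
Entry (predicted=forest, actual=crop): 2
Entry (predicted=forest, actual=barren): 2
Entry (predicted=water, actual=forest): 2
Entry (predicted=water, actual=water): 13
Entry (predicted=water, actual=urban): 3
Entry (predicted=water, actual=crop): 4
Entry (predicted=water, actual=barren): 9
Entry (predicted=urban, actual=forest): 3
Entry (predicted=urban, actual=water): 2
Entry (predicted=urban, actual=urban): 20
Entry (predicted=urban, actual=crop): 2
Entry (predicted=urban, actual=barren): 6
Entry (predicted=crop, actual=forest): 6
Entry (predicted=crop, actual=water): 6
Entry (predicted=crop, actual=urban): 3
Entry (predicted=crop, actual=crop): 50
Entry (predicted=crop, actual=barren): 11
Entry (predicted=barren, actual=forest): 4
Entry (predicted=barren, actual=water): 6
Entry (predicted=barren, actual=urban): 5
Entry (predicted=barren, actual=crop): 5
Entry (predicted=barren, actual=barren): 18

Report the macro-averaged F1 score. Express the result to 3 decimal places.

0.581

Per-class F1 score (2·TP/(2·TP+FP+FN)):
  forest: TP=37, FP=5+2+2+2=11, FN=2+3+6+4=15 → 74/100 = 0.7400
  water: TP=13, FP=2+3+4+9=18, FN=5+2+6+6=19 → 26/63 = 0.4127
  urban: TP=20, FP=3+2+2+6=13, FN=2+3+3+5=13 → 40/66 = 0.6061
  crop: TP=50, FP=6+6+3+11=26, FN=2+4+2+5=13 → 100/139 = 0.7194
  barren: TP=18, FP=4+6+5+5=20, FN=2+9+6+11=28 → 36/84 = 0.4286
Macro-F1 score = mean = (0.7400 + 0.4127 + 0.6061 + 0.7194 + 0.4286) / 5 = 0.581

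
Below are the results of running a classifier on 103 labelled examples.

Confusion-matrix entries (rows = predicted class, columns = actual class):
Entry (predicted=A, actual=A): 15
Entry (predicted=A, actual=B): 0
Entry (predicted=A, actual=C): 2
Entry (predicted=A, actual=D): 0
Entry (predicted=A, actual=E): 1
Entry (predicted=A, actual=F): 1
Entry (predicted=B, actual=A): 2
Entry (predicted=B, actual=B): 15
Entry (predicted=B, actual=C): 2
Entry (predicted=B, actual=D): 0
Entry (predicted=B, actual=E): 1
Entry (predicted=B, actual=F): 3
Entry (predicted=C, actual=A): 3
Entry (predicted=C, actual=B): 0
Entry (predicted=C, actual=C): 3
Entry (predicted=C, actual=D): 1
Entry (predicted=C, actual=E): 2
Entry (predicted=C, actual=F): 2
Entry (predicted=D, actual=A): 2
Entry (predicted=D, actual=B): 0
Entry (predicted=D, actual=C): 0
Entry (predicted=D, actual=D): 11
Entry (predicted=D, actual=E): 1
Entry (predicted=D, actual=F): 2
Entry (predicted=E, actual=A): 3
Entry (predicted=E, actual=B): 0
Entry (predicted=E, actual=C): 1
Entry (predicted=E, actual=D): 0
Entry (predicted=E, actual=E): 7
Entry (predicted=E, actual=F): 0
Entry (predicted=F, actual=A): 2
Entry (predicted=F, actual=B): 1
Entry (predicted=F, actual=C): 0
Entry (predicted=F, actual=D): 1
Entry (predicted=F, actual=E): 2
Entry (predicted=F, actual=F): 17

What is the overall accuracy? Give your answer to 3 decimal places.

0.660

Accuracy = trace / total = (15+15+3+11+7+17=68) / 103 = 68/103 = 0.660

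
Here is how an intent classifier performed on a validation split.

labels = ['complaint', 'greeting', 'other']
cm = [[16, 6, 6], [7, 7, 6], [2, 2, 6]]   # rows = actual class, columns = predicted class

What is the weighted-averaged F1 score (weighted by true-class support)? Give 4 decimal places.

Per-class F1 score (2·TP/(2·TP+FP+FN)):
  complaint: TP=16, FP=7+2=9, FN=6+6=12 → 32/53 = 0.60377
  greeting: TP=7, FP=6+2=8, FN=7+6=13 → 14/35 = 0.40000
  other: TP=6, FP=6+6=12, FN=2+2=4 → 12/28 = 0.42857
Weighted-F1 score = Σ (supportᵢ/N)·F1 scoreᵢ with N=58: (28/58)·0.60377 + (20/58)·0.40000 + (10/58)·0.42857 = 0.5033

0.5033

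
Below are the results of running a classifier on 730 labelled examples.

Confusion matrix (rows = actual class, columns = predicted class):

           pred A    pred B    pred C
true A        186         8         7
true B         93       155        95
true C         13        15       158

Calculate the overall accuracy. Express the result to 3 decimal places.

0.684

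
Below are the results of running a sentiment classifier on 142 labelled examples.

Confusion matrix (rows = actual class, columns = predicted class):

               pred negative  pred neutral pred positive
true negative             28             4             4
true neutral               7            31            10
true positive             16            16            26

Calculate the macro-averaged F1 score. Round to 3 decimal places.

0.600

Per-class F1 score (2·TP/(2·TP+FP+FN)):
  negative: TP=28, FP=7+16=23, FN=4+4=8 → 56/87 = 0.6437
  neutral: TP=31, FP=4+16=20, FN=7+10=17 → 62/99 = 0.6263
  positive: TP=26, FP=4+10=14, FN=16+16=32 → 52/98 = 0.5306
Macro-F1 score = mean = (0.6437 + 0.6263 + 0.5306) / 3 = 0.600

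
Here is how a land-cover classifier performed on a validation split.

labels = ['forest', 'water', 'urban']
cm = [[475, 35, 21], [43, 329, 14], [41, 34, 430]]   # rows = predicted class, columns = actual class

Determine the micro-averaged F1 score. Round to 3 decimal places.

0.868

Micro-averaging pools counts across classes: ΣTP=1234, ΣFP=188, ΣFN=188.
Micro-F1 score = 2·TP/(2·TP+FP+FN) on pooled counts = 0.868 (equals overall accuracy in single-label multiclass).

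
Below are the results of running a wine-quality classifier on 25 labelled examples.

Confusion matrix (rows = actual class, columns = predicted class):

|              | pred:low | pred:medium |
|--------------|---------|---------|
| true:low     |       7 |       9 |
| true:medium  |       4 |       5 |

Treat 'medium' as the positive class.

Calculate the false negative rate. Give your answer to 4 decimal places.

FNR = FN/(FN+TP) = 4/(4+5) = 0.4444

0.4444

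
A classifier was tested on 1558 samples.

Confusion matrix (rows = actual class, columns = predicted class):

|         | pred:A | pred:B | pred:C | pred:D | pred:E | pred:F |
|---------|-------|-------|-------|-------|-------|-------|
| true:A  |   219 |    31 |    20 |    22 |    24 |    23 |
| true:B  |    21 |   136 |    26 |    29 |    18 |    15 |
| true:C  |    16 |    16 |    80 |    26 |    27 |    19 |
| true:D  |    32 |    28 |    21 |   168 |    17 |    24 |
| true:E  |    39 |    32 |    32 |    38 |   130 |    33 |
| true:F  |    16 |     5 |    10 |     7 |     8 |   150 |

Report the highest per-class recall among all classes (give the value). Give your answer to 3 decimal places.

0.765

Per-class recall (TP/(TP+FN)):
  A: TP=219, FN=31+20+22+24+23=120 → 219/339 = 0.6460
  B: TP=136, FN=21+26+29+18+15=109 → 136/245 = 0.5551
  C: TP=80, FN=16+16+26+27+19=104 → 80/184 = 0.4348
  D: TP=168, FN=32+28+21+17+24=122 → 168/290 = 0.5793
  E: TP=130, FN=39+32+32+38+33=174 → 130/304 = 0.4276
  F: TP=150, FN=16+5+10+7+8=46 → 150/196 = 0.7653
Highest is class 'F' with recall = 0.765.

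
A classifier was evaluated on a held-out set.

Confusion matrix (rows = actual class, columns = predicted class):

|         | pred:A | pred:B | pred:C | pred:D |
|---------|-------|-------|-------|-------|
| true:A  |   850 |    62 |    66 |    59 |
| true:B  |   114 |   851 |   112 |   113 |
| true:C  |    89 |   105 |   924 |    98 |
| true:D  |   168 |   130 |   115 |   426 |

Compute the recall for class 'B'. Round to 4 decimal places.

0.7151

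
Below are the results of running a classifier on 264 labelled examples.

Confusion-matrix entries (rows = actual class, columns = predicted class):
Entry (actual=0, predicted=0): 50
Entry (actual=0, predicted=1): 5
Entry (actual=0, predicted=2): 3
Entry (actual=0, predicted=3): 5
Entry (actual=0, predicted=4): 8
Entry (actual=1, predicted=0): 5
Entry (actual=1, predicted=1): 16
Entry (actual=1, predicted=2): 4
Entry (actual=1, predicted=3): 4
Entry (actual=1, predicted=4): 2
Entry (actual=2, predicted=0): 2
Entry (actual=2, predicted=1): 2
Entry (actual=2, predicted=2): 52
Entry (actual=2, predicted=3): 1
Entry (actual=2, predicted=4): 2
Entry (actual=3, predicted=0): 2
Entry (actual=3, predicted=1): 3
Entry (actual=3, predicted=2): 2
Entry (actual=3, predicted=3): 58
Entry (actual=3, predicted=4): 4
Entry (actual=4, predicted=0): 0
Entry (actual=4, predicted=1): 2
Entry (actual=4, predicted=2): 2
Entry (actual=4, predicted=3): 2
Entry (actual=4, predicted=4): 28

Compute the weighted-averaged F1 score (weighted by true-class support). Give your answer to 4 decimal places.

0.7717

Per-class F1 score (2·TP/(2·TP+FP+FN)):
  0: TP=50, FP=5+2+2+0=9, FN=5+3+5+8=21 → 100/130 = 0.76923
  1: TP=16, FP=5+2+3+2=12, FN=5+4+4+2=15 → 32/59 = 0.54237
  2: TP=52, FP=3+4+2+2=11, FN=2+2+1+2=7 → 104/122 = 0.85246
  3: TP=58, FP=5+4+1+2=12, FN=2+3+2+4=11 → 116/139 = 0.83453
  4: TP=28, FP=8+2+2+4=16, FN=0+2+2+2=6 → 56/78 = 0.71795
Weighted-F1 score = Σ (supportᵢ/N)·F1 scoreᵢ with N=264: (71/264)·0.76923 + (31/264)·0.54237 + (59/264)·0.85246 + (69/264)·0.83453 + (34/264)·0.71795 = 0.7717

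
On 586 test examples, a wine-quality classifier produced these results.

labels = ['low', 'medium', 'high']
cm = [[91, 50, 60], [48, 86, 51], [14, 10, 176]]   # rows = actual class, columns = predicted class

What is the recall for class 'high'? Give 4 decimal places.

0.8800

recall = TP/(TP+FN).
high: TP=176, FN=14+10=24 → 176/200 = 0.88000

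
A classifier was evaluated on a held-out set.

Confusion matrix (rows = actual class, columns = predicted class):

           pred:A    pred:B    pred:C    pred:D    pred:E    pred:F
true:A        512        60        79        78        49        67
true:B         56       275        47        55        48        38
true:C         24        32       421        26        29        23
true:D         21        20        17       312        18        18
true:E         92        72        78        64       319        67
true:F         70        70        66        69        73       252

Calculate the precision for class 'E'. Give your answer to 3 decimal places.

0.595

Take TP from the diagonal, FP from the rest of the 'E' prediction marginal, FN from the rest of the 'E' actual marginal.
precision = TP/(TP+FP).
E: TP=319, FP=49+48+29+18+73=217 → 319/536 = 0.5951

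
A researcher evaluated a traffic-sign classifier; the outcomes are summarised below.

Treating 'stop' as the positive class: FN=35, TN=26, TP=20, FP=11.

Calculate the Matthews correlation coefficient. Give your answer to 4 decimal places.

MCC = (TP·TN − FP·FN) / √((TP+FP)(TP+FN)(TN+FP)(TN+FN))
Numerator = 20·26 − 11·35 = 135
Denominator = √(31·55·37·61) = √3848185 = 1961.6791
MCC = 135 / 1961.6791 = 0.0688

0.0688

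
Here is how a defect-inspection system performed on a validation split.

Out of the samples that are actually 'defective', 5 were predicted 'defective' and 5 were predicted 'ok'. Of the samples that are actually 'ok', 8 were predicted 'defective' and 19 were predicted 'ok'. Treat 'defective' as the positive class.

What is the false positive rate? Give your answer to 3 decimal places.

0.296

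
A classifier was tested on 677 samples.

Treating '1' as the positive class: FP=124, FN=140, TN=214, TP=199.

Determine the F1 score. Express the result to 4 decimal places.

0.6012

Precision = TP/(TP+FP) = 199/323 = 0.6161
Recall = TP/(TP+FN) = 199/339 = 0.5870
F1 = 2·TP/(2·TP+FP+FN) = 398/662 = 0.6012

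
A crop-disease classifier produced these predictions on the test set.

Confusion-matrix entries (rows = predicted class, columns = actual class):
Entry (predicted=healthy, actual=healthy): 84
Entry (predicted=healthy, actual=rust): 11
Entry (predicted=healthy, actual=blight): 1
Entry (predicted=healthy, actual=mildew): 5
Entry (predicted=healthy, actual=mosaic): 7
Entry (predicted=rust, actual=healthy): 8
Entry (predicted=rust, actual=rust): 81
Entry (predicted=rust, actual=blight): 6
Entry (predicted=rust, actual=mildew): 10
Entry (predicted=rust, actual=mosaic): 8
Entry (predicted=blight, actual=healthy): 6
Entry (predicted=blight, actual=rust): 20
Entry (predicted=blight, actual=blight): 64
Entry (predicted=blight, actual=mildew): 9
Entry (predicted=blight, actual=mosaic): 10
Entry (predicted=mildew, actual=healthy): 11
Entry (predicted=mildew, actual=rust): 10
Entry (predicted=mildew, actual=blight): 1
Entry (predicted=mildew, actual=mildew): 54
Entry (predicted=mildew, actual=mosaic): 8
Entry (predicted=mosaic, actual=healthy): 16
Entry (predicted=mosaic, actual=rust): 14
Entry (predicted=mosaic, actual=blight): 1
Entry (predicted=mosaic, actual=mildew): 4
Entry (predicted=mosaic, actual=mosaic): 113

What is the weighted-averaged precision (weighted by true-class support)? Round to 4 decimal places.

Per-class precision (TP/(TP+FP)):
  healthy: TP=84, FP=11+1+5+7=24 → 84/108 = 0.77778
  rust: TP=81, FP=8+6+10+8=32 → 81/113 = 0.71681
  blight: TP=64, FP=6+20+9+10=45 → 64/109 = 0.58716
  mildew: TP=54, FP=11+10+1+8=30 → 54/84 = 0.64286
  mosaic: TP=113, FP=16+14+1+4=35 → 113/148 = 0.76351
Weighted-precision = Σ (supportᵢ/N)·precisionᵢ with N=562: (125/562)·0.77778 + (136/562)·0.71681 + (73/562)·0.58716 + (82/562)·0.64286 + (146/562)·0.76351 = 0.7149

0.7149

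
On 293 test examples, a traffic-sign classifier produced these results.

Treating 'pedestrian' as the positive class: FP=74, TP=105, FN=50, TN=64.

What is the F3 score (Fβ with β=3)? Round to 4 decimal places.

Fβ = (1+β²)·TP / ((1+β²)·TP + β²·FN + FP), with β²=9
= 10·105 / (10·105 + 9·50 + 74) = 0.6671

0.6671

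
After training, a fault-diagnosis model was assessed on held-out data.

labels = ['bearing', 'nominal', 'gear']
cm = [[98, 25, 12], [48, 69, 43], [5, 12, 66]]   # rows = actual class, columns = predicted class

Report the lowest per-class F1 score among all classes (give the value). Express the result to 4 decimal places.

0.5188

Per-class F1 score (2·TP/(2·TP+FP+FN)):
  bearing: TP=98, FP=48+5=53, FN=25+12=37 → 196/286 = 0.68531
  nominal: TP=69, FP=25+12=37, FN=48+43=91 → 138/266 = 0.51880
  gear: TP=66, FP=12+43=55, FN=5+12=17 → 132/204 = 0.64706
Lowest is class 'nominal' with F1 score = 0.5188.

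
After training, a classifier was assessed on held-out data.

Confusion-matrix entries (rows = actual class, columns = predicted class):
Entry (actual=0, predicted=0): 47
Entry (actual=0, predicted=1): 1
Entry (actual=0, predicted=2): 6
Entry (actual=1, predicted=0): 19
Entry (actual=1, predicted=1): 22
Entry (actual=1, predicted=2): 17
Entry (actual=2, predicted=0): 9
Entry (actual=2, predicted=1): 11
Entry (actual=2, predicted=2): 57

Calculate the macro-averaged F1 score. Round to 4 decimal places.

0.6444

Per-class F1 score (2·TP/(2·TP+FP+FN)):
  0: TP=47, FP=19+9=28, FN=1+6=7 → 94/129 = 0.72868
  1: TP=22, FP=1+11=12, FN=19+17=36 → 44/92 = 0.47826
  2: TP=57, FP=6+17=23, FN=9+11=20 → 114/157 = 0.72611
Macro-F1 score = mean = (0.72868 + 0.47826 + 0.72611) / 3 = 0.6444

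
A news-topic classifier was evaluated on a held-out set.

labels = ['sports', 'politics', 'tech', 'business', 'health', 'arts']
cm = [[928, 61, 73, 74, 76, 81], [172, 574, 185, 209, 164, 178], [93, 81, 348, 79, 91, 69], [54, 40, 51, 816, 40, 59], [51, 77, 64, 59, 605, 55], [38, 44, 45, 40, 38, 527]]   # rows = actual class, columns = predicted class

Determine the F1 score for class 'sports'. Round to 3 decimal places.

0.706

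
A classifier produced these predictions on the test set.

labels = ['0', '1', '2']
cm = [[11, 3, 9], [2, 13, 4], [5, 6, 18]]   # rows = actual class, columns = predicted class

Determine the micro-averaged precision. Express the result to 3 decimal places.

Micro-averaging pools counts across classes: ΣTP=42, ΣFP=29, ΣFN=29.
Micro-precision = TP/(TP+FP) on pooled counts = 0.592 (equals overall accuracy in single-label multiclass).

0.592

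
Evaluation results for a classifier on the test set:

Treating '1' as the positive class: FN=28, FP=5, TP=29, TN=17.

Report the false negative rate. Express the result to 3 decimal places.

0.491

FNR = FN/(FN+TP) = 28/(28+29) = 0.491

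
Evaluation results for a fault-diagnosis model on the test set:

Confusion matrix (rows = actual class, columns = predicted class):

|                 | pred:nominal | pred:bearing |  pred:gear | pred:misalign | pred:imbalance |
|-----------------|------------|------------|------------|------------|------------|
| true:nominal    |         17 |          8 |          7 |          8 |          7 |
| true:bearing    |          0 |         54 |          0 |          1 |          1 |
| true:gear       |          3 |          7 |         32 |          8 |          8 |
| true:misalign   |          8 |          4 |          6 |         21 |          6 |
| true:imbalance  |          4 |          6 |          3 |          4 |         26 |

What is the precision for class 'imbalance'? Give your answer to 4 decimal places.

Treat 'imbalance' as positive and all other classes as negative.
precision = TP/(TP+FP).
imbalance: TP=26, FP=7+1+8+6=22 → 26/48 = 0.54167

0.5417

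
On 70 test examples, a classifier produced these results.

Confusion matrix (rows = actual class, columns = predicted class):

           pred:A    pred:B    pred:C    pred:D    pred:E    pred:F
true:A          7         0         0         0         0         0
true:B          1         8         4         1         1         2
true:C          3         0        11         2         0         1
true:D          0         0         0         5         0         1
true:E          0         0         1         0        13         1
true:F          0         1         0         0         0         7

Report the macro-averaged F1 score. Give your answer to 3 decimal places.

Per-class F1 score (2·TP/(2·TP+FP+FN)):
  A: TP=7, FP=1+3+0+0+0=4, FN=0+0+0+0+0=0 → 14/18 = 0.7778
  B: TP=8, FP=0+0+0+0+1=1, FN=1+4+1+1+2=9 → 16/26 = 0.6154
  C: TP=11, FP=0+4+0+1+0=5, FN=3+0+2+0+1=6 → 22/33 = 0.6667
  D: TP=5, FP=0+1+2+0+0=3, FN=0+0+0+0+1=1 → 10/14 = 0.7143
  E: TP=13, FP=0+1+0+0+0=1, FN=0+0+1+0+1=2 → 26/29 = 0.8966
  F: TP=7, FP=0+2+1+1+1=5, FN=0+1+0+0+0=1 → 14/20 = 0.7000
Macro-F1 score = mean = (0.7778 + 0.6154 + 0.6667 + 0.7143 + 0.8966 + 0.7000) / 6 = 0.728

0.728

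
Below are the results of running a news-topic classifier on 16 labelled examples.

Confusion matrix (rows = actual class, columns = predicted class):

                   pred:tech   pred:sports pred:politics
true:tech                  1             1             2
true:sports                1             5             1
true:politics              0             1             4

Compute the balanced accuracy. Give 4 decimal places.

Balanced accuracy = mean of per-class recall.
  tech: recall = 1/4 = 0.25000
  sports: recall = 5/7 = 0.71429
  politics: recall = 4/5 = 0.80000
Mean = (0.25000 + 0.71429 + 0.80000) / 3 = 0.5881

0.5881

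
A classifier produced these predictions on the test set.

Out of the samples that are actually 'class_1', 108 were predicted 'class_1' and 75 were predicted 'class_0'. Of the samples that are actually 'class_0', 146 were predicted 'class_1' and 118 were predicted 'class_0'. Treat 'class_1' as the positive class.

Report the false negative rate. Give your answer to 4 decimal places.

FNR = FN/(FN+TP) = 75/(75+108) = 0.4098

0.4098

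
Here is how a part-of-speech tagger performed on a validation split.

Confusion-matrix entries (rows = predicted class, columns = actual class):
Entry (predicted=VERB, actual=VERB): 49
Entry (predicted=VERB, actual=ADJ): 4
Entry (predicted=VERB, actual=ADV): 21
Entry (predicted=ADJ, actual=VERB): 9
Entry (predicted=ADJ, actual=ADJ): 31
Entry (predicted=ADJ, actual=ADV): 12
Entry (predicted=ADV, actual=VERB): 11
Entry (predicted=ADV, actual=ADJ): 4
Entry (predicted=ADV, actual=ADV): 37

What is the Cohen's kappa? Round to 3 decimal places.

Observed agreement pₒ = trace/N = 117/178 = 0.6573
Expected agreement pₑ = Σ (rowᵢ·colᵢ)/N² = (69·74 + 39·52 + 70·52)/178² = 0.3400
κ = (pₒ − pₑ)/(1 − pₑ) = (0.6573 − 0.3400)/(1 − 0.3400) = 0.481

0.481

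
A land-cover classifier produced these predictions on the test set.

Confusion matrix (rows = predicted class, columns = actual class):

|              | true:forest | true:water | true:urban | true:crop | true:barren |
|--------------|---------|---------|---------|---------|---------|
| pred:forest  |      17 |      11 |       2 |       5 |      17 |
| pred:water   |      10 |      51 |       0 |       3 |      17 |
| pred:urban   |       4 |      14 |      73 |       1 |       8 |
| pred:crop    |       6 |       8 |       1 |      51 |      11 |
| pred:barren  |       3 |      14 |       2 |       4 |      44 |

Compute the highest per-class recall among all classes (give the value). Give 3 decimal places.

0.936

Per-class recall (TP/(TP+FN)):
  forest: TP=17, FN=10+4+6+3=23 → 17/40 = 0.4250
  water: TP=51, FN=11+14+8+14=47 → 51/98 = 0.5204
  urban: TP=73, FN=2+0+1+2=5 → 73/78 = 0.9359
  crop: TP=51, FN=5+3+1+4=13 → 51/64 = 0.7969
  barren: TP=44, FN=17+17+8+11=53 → 44/97 = 0.4536
Highest is class 'urban' with recall = 0.936.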